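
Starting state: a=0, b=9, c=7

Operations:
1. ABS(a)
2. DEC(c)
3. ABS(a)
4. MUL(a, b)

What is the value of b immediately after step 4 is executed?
b = 9

Tracing b through execution:
Initial: b = 9
After step 1 (ABS(a)): b = 9
After step 2 (DEC(c)): b = 9
After step 3 (ABS(a)): b = 9
After step 4 (MUL(a, b)): b = 9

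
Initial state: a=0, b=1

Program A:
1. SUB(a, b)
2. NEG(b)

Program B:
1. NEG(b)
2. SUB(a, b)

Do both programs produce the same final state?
No

Program A final state: a=-1, b=-1
Program B final state: a=1, b=-1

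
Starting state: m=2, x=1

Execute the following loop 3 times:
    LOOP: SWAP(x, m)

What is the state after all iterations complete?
m=1, x=2

Iteration trace:
Start: m=2, x=1
After iteration 1: m=1, x=2
After iteration 2: m=2, x=1
After iteration 3: m=1, x=2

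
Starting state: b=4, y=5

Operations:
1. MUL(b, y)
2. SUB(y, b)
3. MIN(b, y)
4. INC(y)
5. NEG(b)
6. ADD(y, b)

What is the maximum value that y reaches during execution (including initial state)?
5

Values of y at each step:
Initial: y = 5 ← maximum
After step 1: y = 5
After step 2: y = -15
After step 3: y = -15
After step 4: y = -14
After step 5: y = -14
After step 6: y = 1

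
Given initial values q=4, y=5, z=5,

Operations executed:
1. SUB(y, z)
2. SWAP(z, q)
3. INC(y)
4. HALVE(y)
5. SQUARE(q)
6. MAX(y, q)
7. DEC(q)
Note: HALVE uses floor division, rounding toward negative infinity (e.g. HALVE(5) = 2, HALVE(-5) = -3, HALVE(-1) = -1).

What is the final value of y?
y = 25

Tracing execution:
Step 1: SUB(y, z) → y = 0
Step 2: SWAP(z, q) → y = 0
Step 3: INC(y) → y = 1
Step 4: HALVE(y) → y = 0
Step 5: SQUARE(q) → y = 0
Step 6: MAX(y, q) → y = 25
Step 7: DEC(q) → y = 25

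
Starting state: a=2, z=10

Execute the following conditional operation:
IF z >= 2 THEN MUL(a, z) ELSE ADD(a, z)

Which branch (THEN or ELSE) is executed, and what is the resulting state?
Branch: THEN, Final state: a=20, z=10

Evaluating condition: z >= 2
z = 10
Condition is True, so THEN branch executes
After MUL(a, z): a=20, z=10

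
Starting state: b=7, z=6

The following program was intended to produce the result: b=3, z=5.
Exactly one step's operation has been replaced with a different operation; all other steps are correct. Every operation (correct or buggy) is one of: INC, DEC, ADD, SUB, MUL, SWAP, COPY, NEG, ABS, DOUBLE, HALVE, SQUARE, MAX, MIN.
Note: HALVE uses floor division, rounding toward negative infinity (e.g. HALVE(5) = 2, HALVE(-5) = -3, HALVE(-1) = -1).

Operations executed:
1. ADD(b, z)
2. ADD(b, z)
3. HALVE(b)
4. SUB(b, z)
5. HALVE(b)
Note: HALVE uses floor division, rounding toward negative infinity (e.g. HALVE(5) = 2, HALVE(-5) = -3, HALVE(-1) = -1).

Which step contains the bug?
Step 5

Trace with buggy code:
Initial: b=7, z=6
After step 1: b=13, z=6
After step 2: b=19, z=6
After step 3: b=9, z=6
After step 4: b=3, z=6
After step 5: b=1, z=6
Actual final b=1, z=6 ≠ expected b=3, z=5.
Step 5 is the only position where a single-operation replacement can produce the expected result.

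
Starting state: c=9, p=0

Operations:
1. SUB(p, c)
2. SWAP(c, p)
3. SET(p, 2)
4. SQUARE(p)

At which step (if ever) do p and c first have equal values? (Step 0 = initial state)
Never

p and c never become equal during execution.

Comparing values at each step:
Initial: p=0, c=9
After step 1: p=-9, c=9
After step 2: p=9, c=-9
After step 3: p=2, c=-9
After step 4: p=4, c=-9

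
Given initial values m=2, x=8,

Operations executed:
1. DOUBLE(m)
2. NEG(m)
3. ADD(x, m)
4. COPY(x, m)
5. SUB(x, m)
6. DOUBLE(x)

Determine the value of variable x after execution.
x = 0

Tracing execution:
Step 1: DOUBLE(m) → x = 8
Step 2: NEG(m) → x = 8
Step 3: ADD(x, m) → x = 4
Step 4: COPY(x, m) → x = -4
Step 5: SUB(x, m) → x = 0
Step 6: DOUBLE(x) → x = 0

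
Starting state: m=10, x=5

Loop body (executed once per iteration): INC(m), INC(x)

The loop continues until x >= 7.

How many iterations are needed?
2

Tracing iterations:
Initial: m=10, x=5
After iteration 1: m=11, x=6
After iteration 2: m=12, x=7
x >= 7 now holds, so the loop exits after 2 iterations.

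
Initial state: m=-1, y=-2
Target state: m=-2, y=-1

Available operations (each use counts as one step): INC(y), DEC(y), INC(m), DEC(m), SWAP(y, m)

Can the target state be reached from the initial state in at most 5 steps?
Yes

Path (1 step): SWAP(y, m)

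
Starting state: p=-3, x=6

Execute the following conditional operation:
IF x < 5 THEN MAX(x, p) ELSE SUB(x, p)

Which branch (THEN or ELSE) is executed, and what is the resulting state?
Branch: ELSE, Final state: p=-3, x=9

Evaluating condition: x < 5
x = 6
Condition is False, so ELSE branch executes
After SUB(x, p): p=-3, x=9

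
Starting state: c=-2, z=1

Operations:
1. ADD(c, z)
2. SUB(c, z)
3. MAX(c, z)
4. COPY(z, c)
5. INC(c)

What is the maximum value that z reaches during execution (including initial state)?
1

Values of z at each step:
Initial: z = 1 ← maximum
After step 1: z = 1
After step 2: z = 1
After step 3: z = 1
After step 4: z = 1
After step 5: z = 1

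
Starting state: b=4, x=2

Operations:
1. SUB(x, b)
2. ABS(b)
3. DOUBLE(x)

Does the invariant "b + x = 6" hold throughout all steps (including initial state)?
No, violated after step 1

The invariant is violated after step 1.

State at each step:
Initial: b=4, x=2
After step 1: b=4, x=-2
After step 2: b=4, x=-2
After step 3: b=4, x=-4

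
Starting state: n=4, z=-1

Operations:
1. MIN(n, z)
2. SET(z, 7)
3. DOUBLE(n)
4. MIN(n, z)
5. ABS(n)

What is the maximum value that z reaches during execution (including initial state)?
7

Values of z at each step:
Initial: z = -1
After step 1: z = -1
After step 2: z = 7 ← maximum
After step 3: z = 7
After step 4: z = 7
After step 5: z = 7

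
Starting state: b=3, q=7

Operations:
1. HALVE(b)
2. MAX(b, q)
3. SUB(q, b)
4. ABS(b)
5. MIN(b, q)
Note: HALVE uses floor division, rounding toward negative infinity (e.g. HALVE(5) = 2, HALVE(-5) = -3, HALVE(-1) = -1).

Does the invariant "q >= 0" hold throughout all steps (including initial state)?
Yes

The invariant holds at every step.

State at each step:
Initial: b=3, q=7
After step 1: b=1, q=7
After step 2: b=7, q=7
After step 3: b=7, q=0
After step 4: b=7, q=0
After step 5: b=0, q=0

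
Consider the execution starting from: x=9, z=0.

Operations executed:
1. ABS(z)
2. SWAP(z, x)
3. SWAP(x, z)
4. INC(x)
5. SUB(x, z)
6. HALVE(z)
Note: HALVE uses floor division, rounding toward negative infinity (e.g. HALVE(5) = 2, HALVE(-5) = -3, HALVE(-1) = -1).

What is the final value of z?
z = 0

Tracing execution:
Step 1: ABS(z) → z = 0
Step 2: SWAP(z, x) → z = 9
Step 3: SWAP(x, z) → z = 0
Step 4: INC(x) → z = 0
Step 5: SUB(x, z) → z = 0
Step 6: HALVE(z) → z = 0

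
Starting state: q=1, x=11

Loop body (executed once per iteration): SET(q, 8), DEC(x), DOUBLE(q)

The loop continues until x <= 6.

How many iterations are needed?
5

Tracing iterations:
Initial: q=1, x=11
After iteration 1: q=16, x=10
After iteration 2: q=16, x=9
After iteration 3: q=16, x=8
After iteration 4: q=16, x=7
After iteration 5: q=16, x=6
x <= 6 now holds, so the loop exits after 5 iterations.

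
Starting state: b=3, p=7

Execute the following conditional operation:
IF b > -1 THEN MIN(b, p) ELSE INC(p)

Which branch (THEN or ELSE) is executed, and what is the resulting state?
Branch: THEN, Final state: b=3, p=7

Evaluating condition: b > -1
b = 3
Condition is True, so THEN branch executes
After MIN(b, p): b=3, p=7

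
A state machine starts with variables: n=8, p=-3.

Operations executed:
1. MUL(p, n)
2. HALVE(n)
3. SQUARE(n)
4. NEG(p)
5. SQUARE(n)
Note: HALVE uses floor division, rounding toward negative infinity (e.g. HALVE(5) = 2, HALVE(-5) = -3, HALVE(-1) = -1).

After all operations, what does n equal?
n = 256

Tracing execution:
Step 1: MUL(p, n) → n = 8
Step 2: HALVE(n) → n = 4
Step 3: SQUARE(n) → n = 16
Step 4: NEG(p) → n = 16
Step 5: SQUARE(n) → n = 256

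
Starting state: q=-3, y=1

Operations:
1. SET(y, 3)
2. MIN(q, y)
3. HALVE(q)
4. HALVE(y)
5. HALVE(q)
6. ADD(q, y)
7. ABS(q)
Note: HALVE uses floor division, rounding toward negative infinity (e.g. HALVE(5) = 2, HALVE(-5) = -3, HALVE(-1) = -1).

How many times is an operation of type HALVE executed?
3

Counting HALVE operations:
Step 3: HALVE(q) ← HALVE
Step 4: HALVE(y) ← HALVE
Step 5: HALVE(q) ← HALVE
Total: 3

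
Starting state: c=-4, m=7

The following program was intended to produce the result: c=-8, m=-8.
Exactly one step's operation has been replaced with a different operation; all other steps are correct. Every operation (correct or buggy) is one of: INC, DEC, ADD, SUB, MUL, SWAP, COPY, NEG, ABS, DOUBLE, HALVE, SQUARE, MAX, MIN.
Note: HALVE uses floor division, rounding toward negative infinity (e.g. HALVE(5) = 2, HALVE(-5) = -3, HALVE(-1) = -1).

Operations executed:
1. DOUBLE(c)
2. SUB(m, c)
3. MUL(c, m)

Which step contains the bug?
Step 3

Trace with buggy code:
Initial: c=-4, m=7
After step 1: c=-8, m=7
After step 2: c=-8, m=15
After step 3: c=-120, m=15
Actual final c=-120, m=15 ≠ expected c=-8, m=-8.
Step 3 is the only position where a single-operation replacement can produce the expected result.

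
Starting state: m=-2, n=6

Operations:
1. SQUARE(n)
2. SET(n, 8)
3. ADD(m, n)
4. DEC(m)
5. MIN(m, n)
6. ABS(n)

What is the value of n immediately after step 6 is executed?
n = 8

Tracing n through execution:
Initial: n = 6
After step 1 (SQUARE(n)): n = 36
After step 2 (SET(n, 8)): n = 8
After step 3 (ADD(m, n)): n = 8
After step 4 (DEC(m)): n = 8
After step 5 (MIN(m, n)): n = 8
After step 6 (ABS(n)): n = 8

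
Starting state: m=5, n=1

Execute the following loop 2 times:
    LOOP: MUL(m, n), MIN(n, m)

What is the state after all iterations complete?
m=5, n=1

Iteration trace:
Start: m=5, n=1
After iteration 1: m=5, n=1
After iteration 2: m=5, n=1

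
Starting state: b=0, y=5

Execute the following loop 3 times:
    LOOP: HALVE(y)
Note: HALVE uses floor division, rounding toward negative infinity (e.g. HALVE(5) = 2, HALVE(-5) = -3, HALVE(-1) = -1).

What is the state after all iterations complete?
b=0, y=0

Iteration trace:
Start: b=0, y=5
After iteration 1: b=0, y=2
After iteration 2: b=0, y=1
After iteration 3: b=0, y=0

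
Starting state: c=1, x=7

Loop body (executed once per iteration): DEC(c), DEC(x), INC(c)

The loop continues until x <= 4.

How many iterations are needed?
3

Tracing iterations:
Initial: c=1, x=7
After iteration 1: c=1, x=6
After iteration 2: c=1, x=5
After iteration 3: c=1, x=4
x <= 4 now holds, so the loop exits after 3 iterations.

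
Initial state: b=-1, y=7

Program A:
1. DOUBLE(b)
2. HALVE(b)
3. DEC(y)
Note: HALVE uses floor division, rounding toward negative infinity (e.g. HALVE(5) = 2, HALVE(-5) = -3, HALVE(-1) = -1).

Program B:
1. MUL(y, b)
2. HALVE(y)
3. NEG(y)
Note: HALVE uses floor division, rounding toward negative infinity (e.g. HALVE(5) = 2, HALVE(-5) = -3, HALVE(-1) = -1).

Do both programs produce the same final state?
No

Program A final state: b=-1, y=6
Program B final state: b=-1, y=4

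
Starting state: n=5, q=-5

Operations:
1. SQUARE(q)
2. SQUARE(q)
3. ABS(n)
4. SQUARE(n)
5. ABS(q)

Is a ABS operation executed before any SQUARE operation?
No

First ABS: step 3
First SQUARE: step 1
Since 3 > 1, SQUARE comes first.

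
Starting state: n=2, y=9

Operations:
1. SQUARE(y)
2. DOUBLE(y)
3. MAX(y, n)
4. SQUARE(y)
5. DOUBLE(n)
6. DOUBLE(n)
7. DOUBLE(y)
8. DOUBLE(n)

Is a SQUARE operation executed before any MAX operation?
Yes

First SQUARE: step 1
First MAX: step 3
Since 1 < 3, SQUARE comes first.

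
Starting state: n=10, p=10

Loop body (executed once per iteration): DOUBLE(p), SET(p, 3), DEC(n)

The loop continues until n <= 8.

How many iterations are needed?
2

Tracing iterations:
Initial: n=10, p=10
After iteration 1: n=9, p=3
After iteration 2: n=8, p=3
n <= 8 now holds, so the loop exits after 2 iterations.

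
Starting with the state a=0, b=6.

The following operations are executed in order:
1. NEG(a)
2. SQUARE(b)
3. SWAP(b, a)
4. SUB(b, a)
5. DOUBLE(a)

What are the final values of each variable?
{a: 72, b: -36}

Step-by-step execution:
Initial: a=0, b=6
After step 1 (NEG(a)): a=0, b=6
After step 2 (SQUARE(b)): a=0, b=36
After step 3 (SWAP(b, a)): a=36, b=0
After step 4 (SUB(b, a)): a=36, b=-36
After step 5 (DOUBLE(a)): a=72, b=-36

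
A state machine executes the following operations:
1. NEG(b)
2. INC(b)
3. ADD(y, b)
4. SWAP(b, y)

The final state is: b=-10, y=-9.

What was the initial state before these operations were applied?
b=10, y=-1

Working backwards:
Final state: b=-10, y=-9
Before step 4 (SWAP(b, y)): b=-9, y=-10
Before step 3 (ADD(y, b)): b=-9, y=-1
Before step 2 (INC(b)): b=-10, y=-1
Before step 1 (NEG(b)): b=10, y=-1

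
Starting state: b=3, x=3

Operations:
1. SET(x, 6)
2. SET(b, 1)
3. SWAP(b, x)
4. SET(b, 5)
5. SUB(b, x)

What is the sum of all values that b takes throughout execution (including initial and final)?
22

Values of b at each step:
Initial: b = 3
After step 1: b = 3
After step 2: b = 1
After step 3: b = 6
After step 4: b = 5
After step 5: b = 4
Sum = 3 + 3 + 1 + 6 + 5 + 4 = 22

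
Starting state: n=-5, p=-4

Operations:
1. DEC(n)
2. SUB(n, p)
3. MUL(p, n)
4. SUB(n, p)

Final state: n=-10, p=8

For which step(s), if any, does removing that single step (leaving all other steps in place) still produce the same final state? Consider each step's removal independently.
None - removing any single step changes the final result

Testing removal of each single step:
Without step 1: final = n=-5, p=4 (different)
Without step 2: final = n=-30, p=24 (different)
Without step 3: final = n=2, p=-4 (different)
Without step 4: final = n=-2, p=8 (different)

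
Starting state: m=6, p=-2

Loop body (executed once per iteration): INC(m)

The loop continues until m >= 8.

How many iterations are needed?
2

Tracing iterations:
Initial: m=6, p=-2
After iteration 1: m=7, p=-2
After iteration 2: m=8, p=-2
m >= 8 now holds, so the loop exits after 2 iterations.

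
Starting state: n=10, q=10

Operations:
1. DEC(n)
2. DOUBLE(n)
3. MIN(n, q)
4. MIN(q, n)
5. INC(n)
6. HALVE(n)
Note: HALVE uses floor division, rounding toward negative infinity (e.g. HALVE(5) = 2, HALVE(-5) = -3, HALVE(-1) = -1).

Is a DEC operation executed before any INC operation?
Yes

First DEC: step 1
First INC: step 5
Since 1 < 5, DEC comes first.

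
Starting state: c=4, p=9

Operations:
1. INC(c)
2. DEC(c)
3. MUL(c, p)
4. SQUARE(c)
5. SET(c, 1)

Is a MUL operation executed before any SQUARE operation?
Yes

First MUL: step 3
First SQUARE: step 4
Since 3 < 4, MUL comes first.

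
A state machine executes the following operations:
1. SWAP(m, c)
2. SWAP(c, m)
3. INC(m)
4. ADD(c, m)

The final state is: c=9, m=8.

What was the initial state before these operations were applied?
c=1, m=7

Working backwards:
Final state: c=9, m=8
Before step 4 (ADD(c, m)): c=1, m=8
Before step 3 (INC(m)): c=1, m=7
Before step 2 (SWAP(c, m)): c=7, m=1
Before step 1 (SWAP(m, c)): c=1, m=7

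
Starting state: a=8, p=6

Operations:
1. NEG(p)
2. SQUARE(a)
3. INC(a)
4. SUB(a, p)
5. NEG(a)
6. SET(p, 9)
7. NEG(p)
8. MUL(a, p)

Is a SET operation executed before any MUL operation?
Yes

First SET: step 6
First MUL: step 8
Since 6 < 8, SET comes first.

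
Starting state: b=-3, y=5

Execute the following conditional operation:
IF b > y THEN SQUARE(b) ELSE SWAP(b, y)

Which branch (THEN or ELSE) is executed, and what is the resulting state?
Branch: ELSE, Final state: b=5, y=-3

Evaluating condition: b > y
b = -3, y = 5
Condition is False, so ELSE branch executes
After SWAP(b, y): b=5, y=-3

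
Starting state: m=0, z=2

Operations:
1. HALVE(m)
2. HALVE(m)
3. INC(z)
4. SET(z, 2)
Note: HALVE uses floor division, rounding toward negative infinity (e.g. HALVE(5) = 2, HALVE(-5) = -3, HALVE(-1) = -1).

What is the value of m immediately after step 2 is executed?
m = 0

Tracing m through execution:
Initial: m = 0
After step 1 (HALVE(m)): m = 0
After step 2 (HALVE(m)): m = 0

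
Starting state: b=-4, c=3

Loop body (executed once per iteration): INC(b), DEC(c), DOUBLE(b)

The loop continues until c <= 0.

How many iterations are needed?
3

Tracing iterations:
Initial: b=-4, c=3
After iteration 1: b=-6, c=2
After iteration 2: b=-10, c=1
After iteration 3: b=-18, c=0
c <= 0 now holds, so the loop exits after 3 iterations.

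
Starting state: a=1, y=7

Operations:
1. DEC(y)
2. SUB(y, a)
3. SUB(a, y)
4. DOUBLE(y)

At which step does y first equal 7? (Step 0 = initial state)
Step 0

Tracing y:
Initial: y = 7 ← first occurrence
After step 1: y = 6
After step 2: y = 5
After step 3: y = 5
After step 4: y = 10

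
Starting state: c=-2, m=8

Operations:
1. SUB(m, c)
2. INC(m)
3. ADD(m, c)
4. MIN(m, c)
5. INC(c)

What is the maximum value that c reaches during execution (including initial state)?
-1

Values of c at each step:
Initial: c = -2
After step 1: c = -2
After step 2: c = -2
After step 3: c = -2
After step 4: c = -2
After step 5: c = -1 ← maximum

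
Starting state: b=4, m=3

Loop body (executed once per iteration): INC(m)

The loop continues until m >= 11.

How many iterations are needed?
8

Tracing iterations:
Initial: b=4, m=3
After iteration 1: b=4, m=4
After iteration 2: b=4, m=5
After iteration 3: b=4, m=6
After iteration 4: b=4, m=7
After iteration 5: b=4, m=8
After iteration 6: b=4, m=9
After iteration 7: b=4, m=10
After iteration 8: b=4, m=11
m >= 11 now holds, so the loop exits after 8 iterations.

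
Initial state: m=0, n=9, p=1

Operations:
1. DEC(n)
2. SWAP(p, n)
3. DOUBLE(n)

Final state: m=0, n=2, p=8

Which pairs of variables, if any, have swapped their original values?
None

Comparing initial and final values:
m: 0 → 0
p: 1 → 8
n: 9 → 2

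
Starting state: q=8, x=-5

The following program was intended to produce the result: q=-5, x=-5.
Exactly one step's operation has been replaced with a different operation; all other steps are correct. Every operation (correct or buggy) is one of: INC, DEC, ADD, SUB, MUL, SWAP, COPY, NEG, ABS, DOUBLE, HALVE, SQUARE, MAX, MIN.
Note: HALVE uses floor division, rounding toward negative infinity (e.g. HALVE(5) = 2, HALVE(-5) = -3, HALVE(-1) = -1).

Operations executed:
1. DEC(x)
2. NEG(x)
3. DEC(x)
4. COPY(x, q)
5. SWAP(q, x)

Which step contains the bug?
Step 1

Trace with buggy code:
Initial: q=8, x=-5
After step 1: q=8, x=-6
After step 2: q=8, x=6
After step 3: q=8, x=5
After step 4: q=8, x=8
After step 5: q=8, x=8
Actual final q=8, x=8 ≠ expected q=-5, x=-5.
Step 1 is the only position where a single-operation replacement can produce the expected result.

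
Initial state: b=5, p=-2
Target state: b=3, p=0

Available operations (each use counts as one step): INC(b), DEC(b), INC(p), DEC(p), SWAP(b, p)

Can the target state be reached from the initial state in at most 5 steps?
Yes

Path (4 steps): DEC(b) → DEC(b) → INC(p) → INC(p)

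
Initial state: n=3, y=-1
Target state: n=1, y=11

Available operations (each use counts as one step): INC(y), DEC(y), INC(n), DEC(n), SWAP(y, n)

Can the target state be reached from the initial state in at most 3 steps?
No

The target state cannot be reached within 3 steps.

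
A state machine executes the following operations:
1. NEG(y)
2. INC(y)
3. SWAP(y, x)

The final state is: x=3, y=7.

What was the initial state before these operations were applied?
x=7, y=-2

Working backwards:
Final state: x=3, y=7
Before step 3 (SWAP(y, x)): x=7, y=3
Before step 2 (INC(y)): x=7, y=2
Before step 1 (NEG(y)): x=7, y=-2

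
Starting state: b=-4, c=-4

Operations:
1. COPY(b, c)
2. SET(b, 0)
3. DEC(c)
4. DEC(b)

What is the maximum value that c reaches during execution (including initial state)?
-4

Values of c at each step:
Initial: c = -4 ← maximum
After step 1: c = -4
After step 2: c = -4
After step 3: c = -5
After step 4: c = -5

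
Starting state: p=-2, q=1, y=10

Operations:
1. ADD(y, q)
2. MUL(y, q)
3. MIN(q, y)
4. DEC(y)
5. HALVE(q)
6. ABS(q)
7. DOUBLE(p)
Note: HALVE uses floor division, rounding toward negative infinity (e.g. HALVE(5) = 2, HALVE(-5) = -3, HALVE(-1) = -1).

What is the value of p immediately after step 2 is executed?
p = -2

Tracing p through execution:
Initial: p = -2
After step 1 (ADD(y, q)): p = -2
After step 2 (MUL(y, q)): p = -2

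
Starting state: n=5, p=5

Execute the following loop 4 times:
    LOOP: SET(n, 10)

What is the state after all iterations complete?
n=10, p=5

Iteration trace:
Start: n=5, p=5
After iteration 1: n=10, p=5
After iteration 2: n=10, p=5
After iteration 3: n=10, p=5
After iteration 4: n=10, p=5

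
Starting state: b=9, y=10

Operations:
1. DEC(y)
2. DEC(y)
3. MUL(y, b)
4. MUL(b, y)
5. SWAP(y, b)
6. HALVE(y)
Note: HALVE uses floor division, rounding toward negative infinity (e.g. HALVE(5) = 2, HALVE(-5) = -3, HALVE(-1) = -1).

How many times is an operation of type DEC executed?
2

Counting DEC operations:
Step 1: DEC(y) ← DEC
Step 2: DEC(y) ← DEC
Total: 2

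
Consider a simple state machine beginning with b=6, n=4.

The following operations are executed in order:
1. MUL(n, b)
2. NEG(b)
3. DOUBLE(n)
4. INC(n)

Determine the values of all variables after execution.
{b: -6, n: 49}

Step-by-step execution:
Initial: b=6, n=4
After step 1 (MUL(n, b)): b=6, n=24
After step 2 (NEG(b)): b=-6, n=24
After step 3 (DOUBLE(n)): b=-6, n=48
After step 4 (INC(n)): b=-6, n=49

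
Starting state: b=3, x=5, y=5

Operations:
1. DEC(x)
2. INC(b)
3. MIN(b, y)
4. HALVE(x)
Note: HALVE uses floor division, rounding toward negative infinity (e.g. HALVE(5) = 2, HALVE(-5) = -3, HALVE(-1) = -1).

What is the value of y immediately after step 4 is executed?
y = 5

Tracing y through execution:
Initial: y = 5
After step 1 (DEC(x)): y = 5
After step 2 (INC(b)): y = 5
After step 3 (MIN(b, y)): y = 5
After step 4 (HALVE(x)): y = 5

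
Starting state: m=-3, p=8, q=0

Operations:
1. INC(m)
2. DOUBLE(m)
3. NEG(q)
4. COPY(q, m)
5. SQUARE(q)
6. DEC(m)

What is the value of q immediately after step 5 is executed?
q = 16

Tracing q through execution:
Initial: q = 0
After step 1 (INC(m)): q = 0
After step 2 (DOUBLE(m)): q = 0
After step 3 (NEG(q)): q = 0
After step 4 (COPY(q, m)): q = -4
After step 5 (SQUARE(q)): q = 16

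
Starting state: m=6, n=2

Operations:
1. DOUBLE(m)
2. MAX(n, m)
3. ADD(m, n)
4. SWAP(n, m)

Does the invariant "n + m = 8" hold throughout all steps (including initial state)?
No, violated after step 1

The invariant is violated after step 1.

State at each step:
Initial: m=6, n=2
After step 1: m=12, n=2
After step 2: m=12, n=12
After step 3: m=24, n=12
After step 4: m=12, n=24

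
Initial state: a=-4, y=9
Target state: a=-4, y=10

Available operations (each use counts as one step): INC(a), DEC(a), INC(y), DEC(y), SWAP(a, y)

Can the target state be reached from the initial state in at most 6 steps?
Yes

Path (1 step): INC(y)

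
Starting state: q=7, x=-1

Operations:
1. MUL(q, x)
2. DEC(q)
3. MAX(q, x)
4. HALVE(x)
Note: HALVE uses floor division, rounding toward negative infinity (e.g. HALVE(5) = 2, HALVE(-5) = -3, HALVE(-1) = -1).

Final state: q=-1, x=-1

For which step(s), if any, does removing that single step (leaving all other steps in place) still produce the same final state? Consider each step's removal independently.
Step(s) 2, 4

Testing removal of each single step:
Without step 1: final = q=6, x=-1 (different)
Without step 2: final = q=-1, x=-1 (same)
Without step 3: final = q=-8, x=-1 (different)
Without step 4: final = q=-1, x=-1 (same)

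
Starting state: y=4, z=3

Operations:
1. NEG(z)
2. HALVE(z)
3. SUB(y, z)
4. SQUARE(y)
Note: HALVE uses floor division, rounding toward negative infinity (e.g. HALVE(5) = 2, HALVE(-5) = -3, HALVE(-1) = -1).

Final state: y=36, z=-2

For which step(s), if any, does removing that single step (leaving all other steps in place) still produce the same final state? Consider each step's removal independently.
None - removing any single step changes the final result

Testing removal of each single step:
Without step 1: final = y=9, z=1 (different)
Without step 2: final = y=49, z=-3 (different)
Without step 3: final = y=16, z=-2 (different)
Without step 4: final = y=6, z=-2 (different)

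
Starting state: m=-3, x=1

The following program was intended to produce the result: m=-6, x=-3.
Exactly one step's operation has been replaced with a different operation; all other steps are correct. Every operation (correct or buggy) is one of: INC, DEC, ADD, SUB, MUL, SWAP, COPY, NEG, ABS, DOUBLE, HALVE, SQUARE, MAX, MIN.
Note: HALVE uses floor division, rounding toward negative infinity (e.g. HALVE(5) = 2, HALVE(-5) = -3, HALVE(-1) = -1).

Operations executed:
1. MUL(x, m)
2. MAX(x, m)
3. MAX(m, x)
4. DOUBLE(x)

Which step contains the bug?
Step 4

Trace with buggy code:
Initial: m=-3, x=1
After step 1: m=-3, x=-3
After step 2: m=-3, x=-3
After step 3: m=-3, x=-3
After step 4: m=-3, x=-6
Actual final m=-3, x=-6 ≠ expected m=-6, x=-3.
Step 4 is the only position where a single-operation replacement can produce the expected result.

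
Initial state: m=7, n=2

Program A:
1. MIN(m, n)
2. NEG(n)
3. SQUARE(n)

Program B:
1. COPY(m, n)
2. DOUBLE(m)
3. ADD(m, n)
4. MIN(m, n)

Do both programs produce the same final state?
No

Program A final state: m=2, n=4
Program B final state: m=2, n=2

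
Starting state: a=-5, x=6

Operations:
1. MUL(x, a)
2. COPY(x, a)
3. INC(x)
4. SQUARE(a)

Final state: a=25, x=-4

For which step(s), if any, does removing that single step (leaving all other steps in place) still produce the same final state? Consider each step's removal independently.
Step(s) 1

Testing removal of each single step:
Without step 1: final = a=25, x=-4 (same)
Without step 2: final = a=25, x=-29 (different)
Without step 3: final = a=25, x=-5 (different)
Without step 4: final = a=-5, x=-4 (different)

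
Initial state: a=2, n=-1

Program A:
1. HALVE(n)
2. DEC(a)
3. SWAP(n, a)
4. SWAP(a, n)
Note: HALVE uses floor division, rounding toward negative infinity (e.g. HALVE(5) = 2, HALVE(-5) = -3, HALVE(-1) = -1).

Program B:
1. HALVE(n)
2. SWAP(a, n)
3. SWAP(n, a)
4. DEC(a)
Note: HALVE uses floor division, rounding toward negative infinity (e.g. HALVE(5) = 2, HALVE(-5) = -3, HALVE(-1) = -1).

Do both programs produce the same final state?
Yes

Program A final state: a=1, n=-1
Program B final state: a=1, n=-1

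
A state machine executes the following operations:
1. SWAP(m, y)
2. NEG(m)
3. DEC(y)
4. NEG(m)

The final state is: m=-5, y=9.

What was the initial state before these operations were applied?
m=10, y=-5

Working backwards:
Final state: m=-5, y=9
Before step 4 (NEG(m)): m=5, y=9
Before step 3 (DEC(y)): m=5, y=10
Before step 2 (NEG(m)): m=-5, y=10
Before step 1 (SWAP(m, y)): m=10, y=-5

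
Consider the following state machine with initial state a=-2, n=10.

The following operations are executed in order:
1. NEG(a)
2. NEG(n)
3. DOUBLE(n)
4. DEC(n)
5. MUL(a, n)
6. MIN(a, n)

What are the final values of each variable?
{a: -42, n: -21}

Step-by-step execution:
Initial: a=-2, n=10
After step 1 (NEG(a)): a=2, n=10
After step 2 (NEG(n)): a=2, n=-10
After step 3 (DOUBLE(n)): a=2, n=-20
After step 4 (DEC(n)): a=2, n=-21
After step 5 (MUL(a, n)): a=-42, n=-21
After step 6 (MIN(a, n)): a=-42, n=-21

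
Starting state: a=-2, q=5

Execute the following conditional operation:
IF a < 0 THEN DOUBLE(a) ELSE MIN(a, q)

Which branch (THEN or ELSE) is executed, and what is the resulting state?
Branch: THEN, Final state: a=-4, q=5

Evaluating condition: a < 0
a = -2
Condition is True, so THEN branch executes
After DOUBLE(a): a=-4, q=5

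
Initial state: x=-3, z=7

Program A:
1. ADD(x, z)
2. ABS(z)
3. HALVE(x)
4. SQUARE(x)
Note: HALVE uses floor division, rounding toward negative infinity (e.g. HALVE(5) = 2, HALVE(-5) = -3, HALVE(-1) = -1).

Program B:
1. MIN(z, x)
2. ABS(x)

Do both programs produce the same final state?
No

Program A final state: x=4, z=7
Program B final state: x=3, z=-3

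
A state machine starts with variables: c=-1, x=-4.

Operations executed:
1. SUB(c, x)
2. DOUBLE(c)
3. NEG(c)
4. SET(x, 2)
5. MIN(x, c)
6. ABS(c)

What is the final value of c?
c = 6

Tracing execution:
Step 1: SUB(c, x) → c = 3
Step 2: DOUBLE(c) → c = 6
Step 3: NEG(c) → c = -6
Step 4: SET(x, 2) → c = -6
Step 5: MIN(x, c) → c = -6
Step 6: ABS(c) → c = 6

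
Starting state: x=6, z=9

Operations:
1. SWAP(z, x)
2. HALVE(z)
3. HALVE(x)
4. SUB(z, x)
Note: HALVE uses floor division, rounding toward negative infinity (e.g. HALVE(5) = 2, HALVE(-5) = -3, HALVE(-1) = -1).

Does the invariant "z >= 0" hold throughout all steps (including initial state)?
No, violated after step 4

The invariant is violated after step 4.

State at each step:
Initial: x=6, z=9
After step 1: x=9, z=6
After step 2: x=9, z=3
After step 3: x=4, z=3
After step 4: x=4, z=-1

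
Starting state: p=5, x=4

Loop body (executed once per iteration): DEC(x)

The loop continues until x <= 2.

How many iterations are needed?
2

Tracing iterations:
Initial: p=5, x=4
After iteration 1: p=5, x=3
After iteration 2: p=5, x=2
x <= 2 now holds, so the loop exits after 2 iterations.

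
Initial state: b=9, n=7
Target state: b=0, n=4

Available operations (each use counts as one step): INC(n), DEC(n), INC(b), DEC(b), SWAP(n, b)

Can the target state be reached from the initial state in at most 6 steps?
No

The target state cannot be reached within 6 steps.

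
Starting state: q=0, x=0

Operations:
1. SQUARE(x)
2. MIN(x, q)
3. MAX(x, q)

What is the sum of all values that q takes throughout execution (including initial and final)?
0

Values of q at each step:
Initial: q = 0
After step 1: q = 0
After step 2: q = 0
After step 3: q = 0
Sum = 0 + 0 + 0 + 0 = 0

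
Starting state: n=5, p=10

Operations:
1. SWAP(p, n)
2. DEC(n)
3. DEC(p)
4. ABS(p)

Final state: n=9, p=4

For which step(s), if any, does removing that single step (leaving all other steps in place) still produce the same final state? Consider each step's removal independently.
Step(s) 4

Testing removal of each single step:
Without step 1: final = n=4, p=9 (different)
Without step 2: final = n=10, p=4 (different)
Without step 3: final = n=9, p=5 (different)
Without step 4: final = n=9, p=4 (same)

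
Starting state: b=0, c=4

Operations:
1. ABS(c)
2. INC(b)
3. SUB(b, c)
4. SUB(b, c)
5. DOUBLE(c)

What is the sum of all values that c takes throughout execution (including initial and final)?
28

Values of c at each step:
Initial: c = 4
After step 1: c = 4
After step 2: c = 4
After step 3: c = 4
After step 4: c = 4
After step 5: c = 8
Sum = 4 + 4 + 4 + 4 + 4 + 8 = 28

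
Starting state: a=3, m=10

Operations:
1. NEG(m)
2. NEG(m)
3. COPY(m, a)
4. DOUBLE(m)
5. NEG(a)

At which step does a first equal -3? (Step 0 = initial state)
Step 5

Tracing a:
Initial: a = 3
After step 1: a = 3
After step 2: a = 3
After step 3: a = 3
After step 4: a = 3
After step 5: a = -3 ← first occurrence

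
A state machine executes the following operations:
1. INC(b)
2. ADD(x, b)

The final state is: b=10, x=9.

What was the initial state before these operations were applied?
b=9, x=-1

Working backwards:
Final state: b=10, x=9
Before step 2 (ADD(x, b)): b=10, x=-1
Before step 1 (INC(b)): b=9, x=-1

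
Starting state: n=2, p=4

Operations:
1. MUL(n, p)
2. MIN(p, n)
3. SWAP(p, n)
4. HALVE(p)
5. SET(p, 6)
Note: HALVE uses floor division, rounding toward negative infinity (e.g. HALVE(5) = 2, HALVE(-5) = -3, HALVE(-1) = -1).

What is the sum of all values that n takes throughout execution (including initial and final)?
30

Values of n at each step:
Initial: n = 2
After step 1: n = 8
After step 2: n = 8
After step 3: n = 4
After step 4: n = 4
After step 5: n = 4
Sum = 2 + 8 + 8 + 4 + 4 + 4 = 30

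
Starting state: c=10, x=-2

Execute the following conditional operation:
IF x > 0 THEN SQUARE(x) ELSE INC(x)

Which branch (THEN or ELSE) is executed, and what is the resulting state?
Branch: ELSE, Final state: c=10, x=-1

Evaluating condition: x > 0
x = -2
Condition is False, so ELSE branch executes
After INC(x): c=10, x=-1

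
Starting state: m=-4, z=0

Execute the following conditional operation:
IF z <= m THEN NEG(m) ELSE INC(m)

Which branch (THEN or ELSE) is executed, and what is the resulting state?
Branch: ELSE, Final state: m=-3, z=0

Evaluating condition: z <= m
z = 0, m = -4
Condition is False, so ELSE branch executes
After INC(m): m=-3, z=0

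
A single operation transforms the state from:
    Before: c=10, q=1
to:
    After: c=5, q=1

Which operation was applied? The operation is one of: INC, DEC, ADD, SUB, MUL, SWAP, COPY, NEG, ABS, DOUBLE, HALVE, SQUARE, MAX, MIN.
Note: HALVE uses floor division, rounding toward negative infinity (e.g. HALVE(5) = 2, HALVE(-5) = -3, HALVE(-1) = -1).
HALVE(c)

Analyzing the change:
Before: c=10, q=1
After: c=5, q=1
Variable c changed from 10 to 5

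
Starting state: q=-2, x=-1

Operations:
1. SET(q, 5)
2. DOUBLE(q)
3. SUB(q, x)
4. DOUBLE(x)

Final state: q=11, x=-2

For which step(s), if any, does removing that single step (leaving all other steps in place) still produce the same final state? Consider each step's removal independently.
None - removing any single step changes the final result

Testing removal of each single step:
Without step 1: final = q=-3, x=-2 (different)
Without step 2: final = q=6, x=-2 (different)
Without step 3: final = q=10, x=-2 (different)
Without step 4: final = q=11, x=-1 (different)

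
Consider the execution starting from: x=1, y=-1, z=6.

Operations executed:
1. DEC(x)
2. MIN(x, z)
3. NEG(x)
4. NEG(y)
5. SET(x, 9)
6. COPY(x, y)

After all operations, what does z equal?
z = 6

Tracing execution:
Step 1: DEC(x) → z = 6
Step 2: MIN(x, z) → z = 6
Step 3: NEG(x) → z = 6
Step 4: NEG(y) → z = 6
Step 5: SET(x, 9) → z = 6
Step 6: COPY(x, y) → z = 6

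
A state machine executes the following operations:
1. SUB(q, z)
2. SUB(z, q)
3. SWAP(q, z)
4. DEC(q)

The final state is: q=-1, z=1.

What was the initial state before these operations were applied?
q=2, z=1

Working backwards:
Final state: q=-1, z=1
Before step 4 (DEC(q)): q=0, z=1
Before step 3 (SWAP(q, z)): q=1, z=0
Before step 2 (SUB(z, q)): q=1, z=1
Before step 1 (SUB(q, z)): q=2, z=1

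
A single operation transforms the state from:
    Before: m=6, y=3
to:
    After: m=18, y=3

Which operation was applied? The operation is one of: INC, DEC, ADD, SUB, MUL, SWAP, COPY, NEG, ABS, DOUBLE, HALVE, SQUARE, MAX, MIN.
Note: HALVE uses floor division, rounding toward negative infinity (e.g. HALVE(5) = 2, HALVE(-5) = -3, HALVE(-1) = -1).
MUL(m, y)

Analyzing the change:
Before: m=6, y=3
After: m=18, y=3
Variable m changed from 6 to 18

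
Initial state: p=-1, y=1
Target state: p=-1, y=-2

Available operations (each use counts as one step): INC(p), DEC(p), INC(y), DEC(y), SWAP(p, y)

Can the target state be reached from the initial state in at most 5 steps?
Yes

Path (3 steps): DEC(y) → DEC(y) → DEC(y)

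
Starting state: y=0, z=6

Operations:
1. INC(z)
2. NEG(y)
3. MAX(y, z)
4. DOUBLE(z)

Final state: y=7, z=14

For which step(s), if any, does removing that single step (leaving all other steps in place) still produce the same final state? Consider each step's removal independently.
Step(s) 2

Testing removal of each single step:
Without step 1: final = y=6, z=12 (different)
Without step 2: final = y=7, z=14 (same)
Without step 3: final = y=0, z=14 (different)
Without step 4: final = y=7, z=7 (different)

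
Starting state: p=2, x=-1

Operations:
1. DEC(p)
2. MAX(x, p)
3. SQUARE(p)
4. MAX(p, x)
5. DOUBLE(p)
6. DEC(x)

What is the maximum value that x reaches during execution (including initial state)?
1

Values of x at each step:
Initial: x = -1
After step 1: x = -1
After step 2: x = 1 ← maximum
After step 3: x = 1
After step 4: x = 1
After step 5: x = 1
After step 6: x = 0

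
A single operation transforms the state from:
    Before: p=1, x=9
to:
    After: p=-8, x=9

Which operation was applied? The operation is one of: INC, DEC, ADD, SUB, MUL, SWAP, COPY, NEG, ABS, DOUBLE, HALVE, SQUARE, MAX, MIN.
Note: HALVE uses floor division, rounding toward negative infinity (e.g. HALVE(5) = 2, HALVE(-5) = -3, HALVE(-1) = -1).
SUB(p, x)

Analyzing the change:
Before: p=1, x=9
After: p=-8, x=9
Variable p changed from 1 to -8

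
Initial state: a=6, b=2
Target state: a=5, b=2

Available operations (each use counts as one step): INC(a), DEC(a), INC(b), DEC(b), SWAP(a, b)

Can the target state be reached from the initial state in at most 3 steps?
Yes

Path (1 step): DEC(a)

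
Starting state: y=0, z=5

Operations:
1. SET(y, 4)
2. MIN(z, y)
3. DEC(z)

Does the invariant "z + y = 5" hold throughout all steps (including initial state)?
No, violated after step 1

The invariant is violated after step 1.

State at each step:
Initial: y=0, z=5
After step 1: y=4, z=5
After step 2: y=4, z=4
After step 3: y=4, z=3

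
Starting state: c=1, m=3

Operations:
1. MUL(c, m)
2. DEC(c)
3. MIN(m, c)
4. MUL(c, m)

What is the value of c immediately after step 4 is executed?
c = 4

Tracing c through execution:
Initial: c = 1
After step 1 (MUL(c, m)): c = 3
After step 2 (DEC(c)): c = 2
After step 3 (MIN(m, c)): c = 2
After step 4 (MUL(c, m)): c = 4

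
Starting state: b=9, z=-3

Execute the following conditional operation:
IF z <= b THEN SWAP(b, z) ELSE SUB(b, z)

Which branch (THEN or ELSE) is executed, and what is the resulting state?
Branch: THEN, Final state: b=-3, z=9

Evaluating condition: z <= b
z = -3, b = 9
Condition is True, so THEN branch executes
After SWAP(b, z): b=-3, z=9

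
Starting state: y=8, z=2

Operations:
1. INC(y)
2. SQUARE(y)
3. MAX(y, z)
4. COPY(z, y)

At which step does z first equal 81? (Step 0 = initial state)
Step 4

Tracing z:
Initial: z = 2
After step 1: z = 2
After step 2: z = 2
After step 3: z = 2
After step 4: z = 81 ← first occurrence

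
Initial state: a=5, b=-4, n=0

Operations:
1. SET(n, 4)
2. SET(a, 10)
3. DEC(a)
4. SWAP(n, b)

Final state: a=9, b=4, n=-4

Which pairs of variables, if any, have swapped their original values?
None

Comparing initial and final values:
a: 5 → 9
b: -4 → 4
n: 0 → -4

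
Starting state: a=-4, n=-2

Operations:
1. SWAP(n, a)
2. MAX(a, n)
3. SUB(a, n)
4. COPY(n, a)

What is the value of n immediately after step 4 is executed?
n = 2

Tracing n through execution:
Initial: n = -2
After step 1 (SWAP(n, a)): n = -4
After step 2 (MAX(a, n)): n = -4
After step 3 (SUB(a, n)): n = -4
After step 4 (COPY(n, a)): n = 2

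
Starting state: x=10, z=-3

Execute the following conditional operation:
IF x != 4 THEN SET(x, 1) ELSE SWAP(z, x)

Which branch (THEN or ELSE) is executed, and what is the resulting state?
Branch: THEN, Final state: x=1, z=-3

Evaluating condition: x != 4
x = 10
Condition is True, so THEN branch executes
After SET(x, 1): x=1, z=-3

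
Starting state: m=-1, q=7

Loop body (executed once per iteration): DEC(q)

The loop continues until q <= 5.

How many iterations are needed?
2

Tracing iterations:
Initial: m=-1, q=7
After iteration 1: m=-1, q=6
After iteration 2: m=-1, q=5
q <= 5 now holds, so the loop exits after 2 iterations.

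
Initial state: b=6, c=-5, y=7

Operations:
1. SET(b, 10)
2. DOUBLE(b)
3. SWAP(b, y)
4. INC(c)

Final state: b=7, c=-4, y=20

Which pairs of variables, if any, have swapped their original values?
None

Comparing initial and final values:
b: 6 → 7
c: -5 → -4
y: 7 → 20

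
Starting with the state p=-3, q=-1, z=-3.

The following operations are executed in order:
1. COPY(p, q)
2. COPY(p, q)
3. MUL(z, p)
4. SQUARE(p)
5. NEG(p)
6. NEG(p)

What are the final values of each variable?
{p: 1, q: -1, z: 3}

Step-by-step execution:
Initial: p=-3, q=-1, z=-3
After step 1 (COPY(p, q)): p=-1, q=-1, z=-3
After step 2 (COPY(p, q)): p=-1, q=-1, z=-3
After step 3 (MUL(z, p)): p=-1, q=-1, z=3
After step 4 (SQUARE(p)): p=1, q=-1, z=3
After step 5 (NEG(p)): p=-1, q=-1, z=3
After step 6 (NEG(p)): p=1, q=-1, z=3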